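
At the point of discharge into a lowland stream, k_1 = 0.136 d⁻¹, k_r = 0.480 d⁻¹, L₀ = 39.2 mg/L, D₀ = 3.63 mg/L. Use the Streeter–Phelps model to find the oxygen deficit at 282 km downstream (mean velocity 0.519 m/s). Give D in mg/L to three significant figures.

Travel time t = x/v = 282 km / (0.519 m/s) = 282000 m / 0.519 m/s = 543400 s = 6.289 d.
k_1 L₀/(k_r−k_1) = 0.136×39.2/(0.480−0.136) = 5.331/0.3440 = 15.50 mg/L.
e^(−k_1 t) = e^(−0.136×6.289) = 0.4252; e^(−k_r t) = e^(−0.480×6.289) = 0.04887.
D = 15.50 × (0.4252 − 0.04887) + 3.63 × 0.04887 = 5.832 + 0.1774 = 6.009 mg/L.

D ≈ 6.01 mg/L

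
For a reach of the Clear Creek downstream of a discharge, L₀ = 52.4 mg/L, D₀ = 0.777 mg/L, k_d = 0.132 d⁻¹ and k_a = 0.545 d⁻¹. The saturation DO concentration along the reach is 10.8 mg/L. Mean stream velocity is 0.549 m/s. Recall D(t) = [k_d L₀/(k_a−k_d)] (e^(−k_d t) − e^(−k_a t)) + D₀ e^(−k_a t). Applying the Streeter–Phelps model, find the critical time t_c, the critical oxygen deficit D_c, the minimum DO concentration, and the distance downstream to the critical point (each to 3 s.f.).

t_c ≈ 3.32 d; D_c ≈ 8.19 mg/L; min DO ≈ 2.61 mg/L; x_c ≈ 157 km

At the critical point dD/dt = 0, so k_d L₀ e^(−k_d t) = k_a D. Substituting D(t) from the Streeter–Phelps equation and solving for t gives
t_c = ln[(k_a/k_d)(1 − D₀(k_a−k_d)/(k_d L₀))] / (k_a−k_d).
Here k_a−k_d = 0.4130 d⁻¹ and 1 − D₀(k_a−k_d)/(k_d L₀) = 1 − 0.777×0.4130/(0.132×52.4) = 0.9536, so
t_c = ln(4.129 × 0.9536) / 0.4130 = 1.370 / 0.4130 = 3.318 d.
D_c = (k_d/k_a) L₀ e^(−k_d t_c) = (0.132/0.545) × 52.4 × e^(−0.132×3.318) = 0.2422 × 52.4 × 0.6453 = 8.190 mg/L.
Minimum DO = C_s − D_c = 10.8 − 8.190 = 2.610 mg/L.
x_c = v t_c = 0.549 m/s × 3.318 d × 86400 s/d = 157400 m ≈ 157 km.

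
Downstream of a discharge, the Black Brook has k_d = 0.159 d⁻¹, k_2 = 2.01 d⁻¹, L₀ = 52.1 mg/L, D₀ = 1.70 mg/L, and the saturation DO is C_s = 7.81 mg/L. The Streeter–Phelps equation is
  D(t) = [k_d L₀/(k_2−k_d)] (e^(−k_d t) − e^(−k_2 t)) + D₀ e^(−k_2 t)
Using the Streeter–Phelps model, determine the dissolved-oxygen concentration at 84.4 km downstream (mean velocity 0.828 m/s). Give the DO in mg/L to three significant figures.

Travel time t = x/v = 84.4 km / (0.828 m/s) = 84400 m / 0.828 m/s = 101900 s = 1.180 d.
k_d L₀/(k_2−k_d) = 0.159×52.1/(2.01−0.159) = 8.284/1.851 = 4.475 mg/L.
e^(−k_d t) = e^(−0.159×1.180) = 0.8290; e^(−k_2 t) = e^(−2.01×1.180) = 0.09336.
D = 4.475 × (0.8290 − 0.09336) + 1.70 × 0.09336 = 3.292 + 0.1587 = 3.451 mg/L.
DO = C_s − D = 7.81 − 3.451 = 4.359 mg/L.

DO ≈ 4.36 mg/L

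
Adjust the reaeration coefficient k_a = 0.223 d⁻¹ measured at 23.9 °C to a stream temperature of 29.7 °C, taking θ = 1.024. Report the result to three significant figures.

k_a(T₂) = k_a(T₁) · θ^(T₂−T₁) = 0.223 × 1.024^(29.7−23.9)
= 0.223 × 1.024^5.80 = 0.223 × 1.147 = 0.2559 d⁻¹.

k_a ≈ 0.256 d⁻¹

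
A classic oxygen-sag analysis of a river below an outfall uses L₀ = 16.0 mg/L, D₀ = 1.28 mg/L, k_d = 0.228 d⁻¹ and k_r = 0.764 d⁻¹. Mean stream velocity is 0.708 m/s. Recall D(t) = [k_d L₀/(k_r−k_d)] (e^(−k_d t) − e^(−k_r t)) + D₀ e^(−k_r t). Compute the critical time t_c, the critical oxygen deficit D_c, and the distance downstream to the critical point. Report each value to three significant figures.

t_c ≈ 1.87 d; D_c ≈ 3.12 mg/L; x_c ≈ 114 km

With k_r/k_d = 3.351 and 1 − D₀(k_r−k_d)/(k_d L₀) = 0.8119,
t_c = ln(3.351 × 0.8119) / (0.764 − 0.228) = ln(2.721) / 0.5360 = 1.001/0.5360 = 1.867 d.
D_c = (k_d/k_r) L₀ e^(−k_d t_c) = (0.228/0.764) × 16.0 × e^(−0.228×1.867) = 0.2984 × 16.0 × 0.6533 = 3.119 mg/L.
x_c = v t_c = 0.708 m/s × 1.867 d × 86400 s/d = 114200 m ≈ 114 km.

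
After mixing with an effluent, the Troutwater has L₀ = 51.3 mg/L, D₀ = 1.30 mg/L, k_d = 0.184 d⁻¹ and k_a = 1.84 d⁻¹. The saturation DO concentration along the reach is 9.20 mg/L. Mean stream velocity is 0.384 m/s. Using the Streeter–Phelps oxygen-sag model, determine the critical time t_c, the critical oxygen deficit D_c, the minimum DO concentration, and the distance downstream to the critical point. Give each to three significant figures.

t_c = [1/(k_a−k_d)] ln[(k_a/k_d)(1 − D₀(k_a−k_d)/(k_d L₀))]
= [1/(1.84−0.184)] ln[(1.84/0.184)(1 − 1.30×1.656/(0.184×51.3))]
= (1/1.656) ln[10.00 × 0.7719] = 0.6039 × ln(7.719) = 0.6039 × 2.044 = 1.234 d.
D_c = (k_d/k_a) L₀ e^(−k_d t_c) = (0.184/1.84) × 51.3 × e^(−0.184×1.234) = 0.1000 × 51.3 × 0.7969 = 4.088 mg/L.
Minimum DO = C_s − D_c = 9.20 − 4.088 = 5.112 mg/L.
x_c = v t_c = 0.384 m/s × 1.234 d × 86400 s/d = 40950 m ≈ 40.9 km.

t_c ≈ 1.23 d; D_c ≈ 4.09 mg/L; min DO ≈ 5.11 mg/L; x_c ≈ 40.9 km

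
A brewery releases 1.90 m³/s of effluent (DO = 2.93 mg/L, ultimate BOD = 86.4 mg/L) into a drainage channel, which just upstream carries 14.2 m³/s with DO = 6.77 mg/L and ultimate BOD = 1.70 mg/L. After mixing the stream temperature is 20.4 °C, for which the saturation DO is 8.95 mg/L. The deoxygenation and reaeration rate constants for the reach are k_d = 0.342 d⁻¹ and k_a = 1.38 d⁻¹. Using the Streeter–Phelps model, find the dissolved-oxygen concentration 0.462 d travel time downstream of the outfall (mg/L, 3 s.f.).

Mixed DO = (14.2×6.77 + 1.90×2.93)/(14.2+1.90) = 101.7/16.10 = 6.317 mg/L.
Mixed L₀ = (14.2×1.70 + 1.90×86.4)/(16.10) = 188.3/16.10 = 11.70 mg/L.
Initial deficit D₀ = C_s − DO₀ = 8.95 − 6.317 = 2.633 mg/L.
D(0.462) = [0.342×11.70/(1.38−0.342)](e^(−0.342×0.462) − e^(−1.38×0.462)) + 2.633 e^(−1.38×0.462)
= 3.853 × (0.8538 − 0.5286) + 2.633 × 0.5286 = 2.645 mg/L.
DO = 8.95 − 2.645 = 6.305 mg/L.

DO ≈ 6.30 mg/L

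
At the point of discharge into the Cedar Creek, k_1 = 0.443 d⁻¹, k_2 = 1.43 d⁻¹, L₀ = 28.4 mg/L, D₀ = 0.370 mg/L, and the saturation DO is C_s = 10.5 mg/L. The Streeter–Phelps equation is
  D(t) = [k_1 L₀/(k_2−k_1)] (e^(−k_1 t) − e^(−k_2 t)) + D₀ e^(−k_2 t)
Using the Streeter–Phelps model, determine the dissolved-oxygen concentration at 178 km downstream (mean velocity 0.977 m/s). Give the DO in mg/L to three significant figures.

DO ≈ 6.10 mg/L

Travel time t = x/v = 178 km / (0.977 m/s) = 178000 m / 0.977 m/s = 182200 s = 2.109 d.
k_1 L₀/(k_2−k_1) = 0.443×28.4/(1.43−0.443) = 12.58/0.9870 = 12.75 mg/L.
e^(−k_1 t) = e^(−0.443×2.109) = 0.3929; e^(−k_2 t) = e^(−1.43×2.109) = 0.04903.
D = 12.75 × (0.3929 − 0.04903) + 0.370 × 0.04903 = 4.384 + 0.01814 = 4.402 mg/L.
DO = C_s − D = 10.5 − 4.402 = 6.098 mg/L.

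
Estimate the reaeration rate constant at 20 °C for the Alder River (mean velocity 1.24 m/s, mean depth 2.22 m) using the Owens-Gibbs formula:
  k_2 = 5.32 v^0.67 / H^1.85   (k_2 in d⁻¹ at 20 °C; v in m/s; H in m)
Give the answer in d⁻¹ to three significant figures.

k_2 ≈ 1.41 d⁻¹

k_2 = 5.32 × 1.24^0.67 / 2.22^1.85 = 5.32 × 1.155 / 4.373 = 1.405 d⁻¹.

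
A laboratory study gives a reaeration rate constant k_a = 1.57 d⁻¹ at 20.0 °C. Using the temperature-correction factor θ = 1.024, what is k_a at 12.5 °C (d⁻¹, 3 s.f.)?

k_a(T₂) = k_a(T₁) · θ^(T₂−T₁) = 1.57 × 1.024^(12.5−20.0)
= 1.57 × 1.024^-7.50 = 1.57 × 0.8370 = 1.314 d⁻¹.

k_a ≈ 1.31 d⁻¹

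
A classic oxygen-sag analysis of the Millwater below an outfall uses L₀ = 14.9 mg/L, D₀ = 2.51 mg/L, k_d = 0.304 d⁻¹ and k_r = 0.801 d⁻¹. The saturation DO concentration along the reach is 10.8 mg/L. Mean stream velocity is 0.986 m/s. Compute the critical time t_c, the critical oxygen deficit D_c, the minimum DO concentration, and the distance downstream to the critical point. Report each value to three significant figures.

t_c ≈ 1.30 d; D_c ≈ 3.81 mg/L; min DO ≈ 6.99 mg/L; x_c ≈ 111 km

At the critical point dD/dt = 0, so k_d L₀ e^(−k_d t) = k_r D. Substituting D(t) from the Streeter–Phelps equation and solving for t gives
t_c = ln[(k_r/k_d)(1 − D₀(k_r−k_d)/(k_d L₀))] / (k_r−k_d).
Here k_r−k_d = 0.4970 d⁻¹ and 1 − D₀(k_r−k_d)/(k_d L₀) = 1 − 2.51×0.4970/(0.304×14.9) = 0.7246, so
t_c = ln(2.635 × 0.7246) / 0.4970 = 0.6467 / 0.4970 = 1.301 d.
D_c = (k_d/k_r) L₀ e^(−k_d t_c) = (0.304/0.801) × 14.9 × e^(−0.304×1.301) = 0.3795 × 14.9 × 0.6733 = 3.807 mg/L.
Minimum DO = C_s − D_c = 10.8 − 3.807 = 6.993 mg/L.
x_c = v t_c = 0.986 m/s × 1.301 d × 86400 s/d = 110800 m ≈ 111 km.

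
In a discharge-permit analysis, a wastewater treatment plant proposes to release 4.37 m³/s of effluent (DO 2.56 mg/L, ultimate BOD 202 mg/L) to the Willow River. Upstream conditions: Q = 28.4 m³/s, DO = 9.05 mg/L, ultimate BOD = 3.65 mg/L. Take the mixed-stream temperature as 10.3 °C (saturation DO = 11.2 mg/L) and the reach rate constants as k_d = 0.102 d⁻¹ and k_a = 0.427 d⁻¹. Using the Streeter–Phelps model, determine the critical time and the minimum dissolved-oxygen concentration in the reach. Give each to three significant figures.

Mixed DO = (28.4×9.05 + 4.37×2.56)/(28.4+4.37) = 268.2/32.77 = 8.185 mg/L.
Mixed L₀ = (28.4×3.65 + 4.37×202)/(32.77) = 986.4/32.77 = 30.10 mg/L.
Initial deficit D₀ = C_s − DO₀ = 11.2 − 8.185 = 3.015 mg/L.
t_c = (1/0.3250) ln[(0.427/0.102)(1 − 3.015×0.3250/(0.102×30.10))] = 3.077 × ln(2.850) = 3.223 d.
D_c = (0.102/0.427) × 30.10 × e^(−0.102×3.223) = 0.2389 × 30.10 × 0.7199 = 5.176 mg/L.
Minimum DO = 11.2 − 5.176 = 6.024 mg/L.

t_c ≈ 3.22 d; minimum DO ≈ 6.02 mg/L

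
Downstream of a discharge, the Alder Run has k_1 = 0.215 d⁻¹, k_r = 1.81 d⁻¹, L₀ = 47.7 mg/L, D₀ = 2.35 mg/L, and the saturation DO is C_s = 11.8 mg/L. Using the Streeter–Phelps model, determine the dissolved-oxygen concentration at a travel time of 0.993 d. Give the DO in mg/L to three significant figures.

DO ≈ 7.28 mg/L

k_1 L₀/(k_r−k_1) = 0.215×47.7/(1.81−0.215) = 10.26/1.595 = 6.430 mg/L.
e^(−k_1 t) = e^(−0.215×0.9930) = 0.8078; e^(−k_r t) = e^(−1.81×0.9930) = 0.1657.
D = 6.430 × (0.8078 − 0.1657) + 2.35 × 0.1657 = 4.128 + 0.3895 = 4.518 mg/L.
DO = C_s − D = 11.8 − 4.518 = 7.282 mg/L.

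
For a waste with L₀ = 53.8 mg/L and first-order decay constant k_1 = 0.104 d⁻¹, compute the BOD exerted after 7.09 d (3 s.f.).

y_t = L₀(1 − e^(−k_1 t)) = 53.8 × (1 − e^(−0.104×7.09))
= 53.8 × (1 − 0.4784) = 53.8 × 0.5216 = 28.06 mg/L.

y ≈ 28.1 mg/L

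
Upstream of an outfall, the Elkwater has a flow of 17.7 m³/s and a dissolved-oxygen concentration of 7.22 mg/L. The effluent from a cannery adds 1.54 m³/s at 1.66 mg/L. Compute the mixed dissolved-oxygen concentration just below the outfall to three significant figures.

6.77 mg/L

Flow-weighted mixing: C = (Q_r C_r + Q_w C_w)/(Q_r + Q_w)
= (17.7×7.22 + 1.54×1.66)/(17.7 + 1.54) = 130.4/19.24 = 6.775 mg/L.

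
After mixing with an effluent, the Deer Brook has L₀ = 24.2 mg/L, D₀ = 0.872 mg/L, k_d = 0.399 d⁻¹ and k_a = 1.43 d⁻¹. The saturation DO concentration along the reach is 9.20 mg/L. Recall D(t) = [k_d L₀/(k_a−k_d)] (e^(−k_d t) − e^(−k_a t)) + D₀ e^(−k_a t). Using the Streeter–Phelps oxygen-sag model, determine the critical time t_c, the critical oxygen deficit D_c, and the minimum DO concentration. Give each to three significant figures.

At the critical point dD/dt = 0, so k_d L₀ e^(−k_d t) = k_a D. Substituting D(t) from the Streeter–Phelps equation and solving for t gives
t_c = ln[(k_a/k_d)(1 − D₀(k_a−k_d)/(k_d L₀))] / (k_a−k_d).
Here k_a−k_d = 1.031 d⁻¹ and 1 − D₀(k_a−k_d)/(k_d L₀) = 1 − 0.872×1.031/(0.399×24.2) = 0.9069, so
t_c = ln(3.584 × 0.9069) / 1.031 = 1.179 / 1.031 = 1.143 d.
L(t_c) = L₀ e^(−k_d t_c) = 24.2 × 0.6337 = 15.34 mg/L, and at the critical point k_a D_c = k_d L, so D_c = (0.399/1.43) × 15.34 = 4.279 mg/L.
Minimum DO = C_s − D_c = 9.20 − 4.279 = 4.921 mg/L.

t_c ≈ 1.14 d; D_c ≈ 4.28 mg/L; min DO ≈ 4.92 mg/L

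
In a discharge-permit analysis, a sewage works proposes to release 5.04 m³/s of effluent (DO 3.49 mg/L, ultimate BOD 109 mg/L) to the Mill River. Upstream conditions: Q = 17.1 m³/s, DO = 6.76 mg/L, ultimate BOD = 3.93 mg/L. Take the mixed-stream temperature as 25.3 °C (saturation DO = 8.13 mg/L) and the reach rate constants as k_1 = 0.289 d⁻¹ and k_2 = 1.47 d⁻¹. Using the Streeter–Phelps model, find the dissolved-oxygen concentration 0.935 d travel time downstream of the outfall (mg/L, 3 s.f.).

Mixed DO = (17.1×6.76 + 5.04×3.49)/(17.1+5.04) = 133.2/22.14 = 6.016 mg/L.
Mixed L₀ = (17.1×3.93 + 5.04×109)/(22.14) = 616.6/22.14 = 27.85 mg/L.
Initial deficit D₀ = C_s − DO₀ = 8.13 − 6.016 = 2.114 mg/L.
D(0.935) = [0.289×27.85/(1.47−0.289)](e^(−0.289×0.935) − e^(−1.47×0.935)) + 2.114 e^(−1.47×0.935)
= 6.815 × (0.7632 − 0.2530) + 2.114 × 0.2530 = 4.012 mg/L.
DO = 8.13 − 4.012 = 4.118 mg/L.

DO ≈ 4.12 mg/L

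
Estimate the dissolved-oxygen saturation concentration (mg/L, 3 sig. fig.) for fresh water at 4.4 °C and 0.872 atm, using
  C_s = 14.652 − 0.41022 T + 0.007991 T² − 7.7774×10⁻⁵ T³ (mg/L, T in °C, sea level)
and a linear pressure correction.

C_s ≈ 11.3 mg/L

At sea level: C_s = 14.652 − 0.41022×4.4 + 0.007991×4.4² − 7.7774×10⁻⁵×4.4³ = 13.00 mg/L.
Pressure correction: C_s' = 13.00 × 0.872 = 11.33 mg/L.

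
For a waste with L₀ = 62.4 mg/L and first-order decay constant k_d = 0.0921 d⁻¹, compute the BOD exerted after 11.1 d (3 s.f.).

y ≈ 40.0 mg/L

y_t = L₀(1 − e^(−k_d t)) = 62.4 × (1 − e^(−0.0921×11.1))
= 62.4 × (1 − 0.3598) = 62.4 × 0.6402 = 39.95 mg/L.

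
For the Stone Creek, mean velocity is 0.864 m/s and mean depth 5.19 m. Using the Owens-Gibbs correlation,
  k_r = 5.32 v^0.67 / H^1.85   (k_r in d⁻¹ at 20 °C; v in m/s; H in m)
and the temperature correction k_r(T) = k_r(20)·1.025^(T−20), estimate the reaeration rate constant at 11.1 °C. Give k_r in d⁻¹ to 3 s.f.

k_r(20) = 5.32 × 0.864^0.67 / 5.19^1.85 = 5.32 × 0.9067 / 21.04 = 0.2293 d⁻¹.
k_r(11.1) = 0.2293 × 1.025^(11.1−20) = 0.2293 × 0.8027 = 0.1840 d⁻¹.

k_r ≈ 0.184 d⁻¹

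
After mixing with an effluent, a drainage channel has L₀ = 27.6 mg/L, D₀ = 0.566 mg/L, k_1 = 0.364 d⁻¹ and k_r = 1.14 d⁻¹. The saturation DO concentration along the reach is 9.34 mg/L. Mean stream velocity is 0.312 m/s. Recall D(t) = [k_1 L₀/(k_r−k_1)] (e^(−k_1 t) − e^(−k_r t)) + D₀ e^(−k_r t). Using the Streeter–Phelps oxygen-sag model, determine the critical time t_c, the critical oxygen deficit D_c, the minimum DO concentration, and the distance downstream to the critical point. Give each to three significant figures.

t_c ≈ 1.41 d; D_c ≈ 5.27 mg/L; min DO ≈ 4.07 mg/L; x_c ≈ 38.1 km

With k_r/k_1 = 3.132 and 1 − D₀(k_r−k_1)/(k_1 L₀) = 0.9563,
t_c = ln(3.132 × 0.9563) / (1.14 − 0.364) = ln(2.995) / 0.7760 = 1.097/0.7760 = 1.414 d.
L(t_c) = L₀ e^(−k_1 t_c) = 27.6 × 0.5978 = 16.50 mg/L, and at the critical point k_r D_c = k_1 L, so D_c = (0.364/1.14) × 16.50 = 5.268 mg/L.
Minimum DO = C_s − D_c = 9.34 − 5.268 = 4.072 mg/L.
x_c = v t_c = 0.312 m/s × 1.414 d × 86400 s/d = 38110 m ≈ 38.1 km.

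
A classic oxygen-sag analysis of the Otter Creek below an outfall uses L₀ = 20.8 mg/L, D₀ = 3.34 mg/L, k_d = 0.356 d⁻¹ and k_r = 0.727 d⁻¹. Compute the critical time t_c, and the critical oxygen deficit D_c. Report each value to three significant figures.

t_c = [1/(k_r−k_d)] ln[(k_r/k_d)(1 − D₀(k_r−k_d)/(k_d L₀))]
= [1/(0.727−0.356)] ln[(0.727/0.356)(1 − 3.34×0.3710/(0.356×20.8))]
= (1/0.3710) ln[2.042 × 0.8327] = 2.695 × ln(1.700) = 2.695 × 0.5309 = 1.431 d.
D_c = (k_d/k_r) L₀ e^(−k_d t_c) = (0.356/0.727) × 20.8 × e^(−0.356×1.431) = 0.4897 × 20.8 × 0.6009 = 6.120 mg/L.

t_c ≈ 1.43 d; D_c ≈ 6.12 mg/L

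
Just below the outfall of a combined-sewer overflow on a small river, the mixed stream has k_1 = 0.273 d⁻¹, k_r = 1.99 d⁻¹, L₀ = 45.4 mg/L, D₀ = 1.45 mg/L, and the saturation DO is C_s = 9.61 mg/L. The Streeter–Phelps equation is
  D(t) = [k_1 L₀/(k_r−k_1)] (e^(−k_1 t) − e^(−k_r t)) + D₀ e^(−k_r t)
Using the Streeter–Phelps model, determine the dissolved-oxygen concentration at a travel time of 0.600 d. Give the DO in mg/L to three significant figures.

DO ≈ 5.23 mg/L

k_1 L₀/(k_r−k_1) = 0.273×45.4/(1.99−0.273) = 12.39/1.717 = 7.219 mg/L.
e^(−k_1 t) = e^(−0.273×0.6000) = 0.8489; e^(−k_r t) = e^(−1.99×0.6000) = 0.3030.
D = 7.219 × (0.8489 − 0.3030) + 1.45 × 0.3030 = 3.941 + 0.4394 = 4.380 mg/L.
DO = C_s − D = 9.61 − 4.380 = 5.230 mg/L.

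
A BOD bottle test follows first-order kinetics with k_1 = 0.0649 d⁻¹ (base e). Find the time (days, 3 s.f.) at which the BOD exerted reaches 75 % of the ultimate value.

y/L₀ = 1 − e^(−k_1 t) = 0.75 ⇒ e^(−k_1 t) = 0.250
t = −ln(0.250) / 0.0649 = 1.386 / 0.0649 = 21.36 d.

t ≈ 21.4 d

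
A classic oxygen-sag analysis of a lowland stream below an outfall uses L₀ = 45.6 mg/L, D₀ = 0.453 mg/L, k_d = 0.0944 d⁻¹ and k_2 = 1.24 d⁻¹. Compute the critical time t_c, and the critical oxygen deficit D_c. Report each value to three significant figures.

t_c ≈ 2.14 d; D_c ≈ 2.84 mg/L

At the critical point dD/dt = 0, so k_d L₀ e^(−k_d t) = k_2 D. Substituting D(t) from the Streeter–Phelps equation and solving for t gives
t_c = ln[(k_2/k_d)(1 − D₀(k_2−k_d)/(k_d L₀))] / (k_2−k_d).
Here k_2−k_d = 1.146 d⁻¹ and 1 − D₀(k_2−k_d)/(k_d L₀) = 1 − 0.453×1.146/(0.0944×45.6) = 0.8794, so
t_c = ln(13.14 × 0.8794) / 1.146 = 2.447 / 1.146 = 2.136 d.
D_c = (k_d/k_2) L₀ e^(−k_d t_c) = (0.0944/1.24) × 45.6 × e^(−0.0944×2.136) = 0.07613 × 45.6 × 0.8174 = 2.838 mg/L.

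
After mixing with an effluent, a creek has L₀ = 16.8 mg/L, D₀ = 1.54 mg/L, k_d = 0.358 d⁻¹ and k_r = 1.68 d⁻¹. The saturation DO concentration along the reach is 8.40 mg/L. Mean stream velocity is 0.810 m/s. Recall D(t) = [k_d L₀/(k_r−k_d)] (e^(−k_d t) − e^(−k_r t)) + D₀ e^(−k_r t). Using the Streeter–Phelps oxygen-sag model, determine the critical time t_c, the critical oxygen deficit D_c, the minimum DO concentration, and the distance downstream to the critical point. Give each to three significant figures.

t_c ≈ 0.857 d; D_c ≈ 2.63 mg/L; min DO ≈ 5.77 mg/L; x_c ≈ 60.0 km

At the critical point dD/dt = 0, so k_d L₀ e^(−k_d t) = k_r D. Substituting D(t) from the Streeter–Phelps equation and solving for t gives
t_c = ln[(k_r/k_d)(1 − D₀(k_r−k_d)/(k_d L₀))] / (k_r−k_d).
Here k_r−k_d = 1.322 d⁻¹ and 1 − D₀(k_r−k_d)/(k_d L₀) = 1 − 1.54×1.322/(0.358×16.8) = 0.6615, so
t_c = ln(4.693 × 0.6615) / 1.322 = 1.133 / 1.322 = 0.8569 d.
D_c = (k_d/k_r) L₀ e^(−k_d t_c) = (0.358/1.68) × 16.8 × e^(−0.358×0.8569) = 0.2131 × 16.8 × 0.7358 = 2.634 mg/L.
Minimum DO = C_s − D_c = 8.40 − 2.634 = 5.766 mg/L.
x_c = v t_c = 0.810 m/s × 0.8569 d × 86400 s/d = 59970 m ≈ 60.0 km.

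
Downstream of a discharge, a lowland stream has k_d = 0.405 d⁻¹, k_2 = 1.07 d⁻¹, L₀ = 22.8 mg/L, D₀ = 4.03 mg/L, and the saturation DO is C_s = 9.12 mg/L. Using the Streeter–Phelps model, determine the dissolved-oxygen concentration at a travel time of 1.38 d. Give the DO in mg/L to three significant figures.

DO ≈ 3.43 mg/L

k_d L₀/(k_2−k_d) = 0.405×22.8/(1.07−0.405) = 9.234/0.6650 = 13.89 mg/L.
e^(−k_d t) = e^(−0.405×1.380) = 0.5718; e^(−k_2 t) = e^(−1.07×1.380) = 0.2284.
D = 13.89 × (0.5718 − 0.2284) + 4.03 × 0.2284 = 4.769 + 0.9205 = 5.689 mg/L.
DO = C_s − D = 9.12 − 5.689 = 3.431 mg/L.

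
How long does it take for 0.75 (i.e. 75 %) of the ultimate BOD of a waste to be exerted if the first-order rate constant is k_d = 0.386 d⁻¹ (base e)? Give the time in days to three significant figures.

t ≈ 3.59 d

y/L₀ = 1 − e^(−k_d t) = 0.75 ⇒ e^(−k_d t) = 0.250
t = −ln(0.250) / 0.386 = 1.386 / 0.386 = 3.591 d.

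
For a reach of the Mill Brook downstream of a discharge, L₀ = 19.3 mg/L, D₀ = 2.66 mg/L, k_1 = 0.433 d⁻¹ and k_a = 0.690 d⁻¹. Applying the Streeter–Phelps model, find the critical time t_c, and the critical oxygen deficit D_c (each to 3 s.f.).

t_c ≈ 1.48 d; D_c ≈ 6.38 mg/L

t_c = [1/(k_a−k_1)] ln[(k_a/k_1)(1 − D₀(k_a−k_1)/(k_1 L₀))]
= [1/(0.690−0.433)] ln[(0.690/0.433)(1 − 2.66×0.2570/(0.433×19.3))]
= (1/0.2570) ln[1.594 × 0.9182] = 3.891 × ln(1.463) = 3.891 × 0.3806 = 1.481 d.
D_c = (k_1/k_a) L₀ e^(−k_1 t_c) = (0.433/0.690) × 19.3 × e^(−0.433×1.481) = 0.6275 × 19.3 × 0.5266 = 6.378 mg/L.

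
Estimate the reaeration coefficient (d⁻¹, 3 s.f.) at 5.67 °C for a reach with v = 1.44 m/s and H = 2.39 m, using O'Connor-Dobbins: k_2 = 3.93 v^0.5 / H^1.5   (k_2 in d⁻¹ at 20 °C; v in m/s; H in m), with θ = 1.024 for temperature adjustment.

k_2(20) = 3.93 × 1.44^0.5 / 2.39^1.5 = 3.93 × 1.200 / 3.695 = 1.276 d⁻¹.
k_2(5.67) = 1.276 × 1.024^(5.67−20) = 1.276 × 0.7119 = 0.9086 d⁻¹.

k_2 ≈ 0.909 d⁻¹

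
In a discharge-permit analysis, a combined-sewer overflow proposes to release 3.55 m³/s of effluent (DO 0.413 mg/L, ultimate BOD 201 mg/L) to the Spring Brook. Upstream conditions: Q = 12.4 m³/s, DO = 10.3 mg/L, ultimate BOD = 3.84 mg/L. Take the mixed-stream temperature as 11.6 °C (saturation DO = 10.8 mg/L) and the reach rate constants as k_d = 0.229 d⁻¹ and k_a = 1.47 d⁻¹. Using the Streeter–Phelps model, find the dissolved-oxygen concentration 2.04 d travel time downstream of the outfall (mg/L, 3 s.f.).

DO ≈ 5.58 mg/L

Mixed DO = (12.4×10.3 + 3.55×0.413)/(12.4+3.55) = 129.2/15.95 = 8.099 mg/L.
Mixed L₀ = (12.4×3.84 + 3.55×201)/(15.95) = 761.2/15.95 = 47.72 mg/L.
Initial deficit D₀ = C_s − DO₀ = 10.8 − 8.099 = 2.701 mg/L.
D(2.04) = [0.229×47.72/(1.47−0.229)](e^(−0.229×2.04) − e^(−1.47×2.04)) + 2.701 e^(−1.47×2.04)
= 8.806 × (0.6268 − 0.04985) + 2.701 × 0.04985 = 5.215 mg/L.
DO = 10.8 − 5.215 = 5.585 mg/L.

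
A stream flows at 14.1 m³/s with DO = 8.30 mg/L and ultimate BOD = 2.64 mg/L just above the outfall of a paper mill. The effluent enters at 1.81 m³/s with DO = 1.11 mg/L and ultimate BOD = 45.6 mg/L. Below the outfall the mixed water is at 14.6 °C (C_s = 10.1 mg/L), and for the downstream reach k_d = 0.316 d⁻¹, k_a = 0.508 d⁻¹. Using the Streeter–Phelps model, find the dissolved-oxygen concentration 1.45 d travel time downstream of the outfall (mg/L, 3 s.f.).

DO ≈ 6.94 mg/L

Mixed DO = (14.1×8.30 + 1.81×1.11)/(14.1+1.81) = 119.0/15.91 = 7.482 mg/L.
Mixed L₀ = (14.1×2.64 + 1.81×45.6)/(15.91) = 119.8/15.91 = 7.527 mg/L.
Initial deficit D₀ = C_s − DO₀ = 10.1 − 7.482 = 2.618 mg/L.
D(1.45) = [0.316×7.527/(0.508−0.316)](e^(−0.316×1.45) − e^(−0.508×1.45)) + 2.618 e^(−0.508×1.45)
= 12.39 × (0.6324 − 0.4787) + 2.618 × 0.4787 = 3.157 mg/L.
DO = 10.1 − 3.157 = 6.943 mg/L.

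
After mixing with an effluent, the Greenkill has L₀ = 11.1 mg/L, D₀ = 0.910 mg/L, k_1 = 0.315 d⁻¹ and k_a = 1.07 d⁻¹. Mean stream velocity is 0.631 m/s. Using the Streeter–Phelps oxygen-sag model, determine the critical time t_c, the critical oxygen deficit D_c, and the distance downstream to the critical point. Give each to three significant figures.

t_c ≈ 1.33 d; D_c ≈ 2.15 mg/L; x_c ≈ 72.5 km

At the critical point dD/dt = 0, so k_1 L₀ e^(−k_1 t) = k_a D. Substituting D(t) from the Streeter–Phelps equation and solving for t gives
t_c = ln[(k_a/k_1)(1 − D₀(k_a−k_1)/(k_1 L₀))] / (k_a−k_1).
Here k_a−k_1 = 0.7550 d⁻¹ and 1 − D₀(k_a−k_1)/(k_1 L₀) = 1 − 0.910×0.7550/(0.315×11.1) = 0.8035, so
t_c = ln(3.397 × 0.8035) / 0.7550 = 1.004 / 0.7550 = 1.330 d.
D_c = (k_1/k_a) L₀ e^(−k_1 t_c) = (0.315/1.07) × 11.1 × e^(−0.315×1.330) = 0.2944 × 11.1 × 0.6578 = 2.149 mg/L.
x_c = v t_c = 0.631 m/s × 1.330 d × 86400 s/d = 72500 m ≈ 72.5 km.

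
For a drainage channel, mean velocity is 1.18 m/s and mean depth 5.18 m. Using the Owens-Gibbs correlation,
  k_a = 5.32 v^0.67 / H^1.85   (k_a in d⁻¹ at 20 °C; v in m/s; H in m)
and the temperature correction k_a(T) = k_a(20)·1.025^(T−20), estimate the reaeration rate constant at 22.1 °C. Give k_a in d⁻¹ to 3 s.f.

k_a ≈ 0.299 d⁻¹

k_a(20) = 5.32 × 1.18^0.67 / 5.18^1.85 = 5.32 × 1.117 / 20.97 = 0.2835 d⁻¹.
k_a(22.1) = 0.2835 × 1.025^(22.1−20) = 0.2835 × 1.053 = 0.2986 d⁻¹.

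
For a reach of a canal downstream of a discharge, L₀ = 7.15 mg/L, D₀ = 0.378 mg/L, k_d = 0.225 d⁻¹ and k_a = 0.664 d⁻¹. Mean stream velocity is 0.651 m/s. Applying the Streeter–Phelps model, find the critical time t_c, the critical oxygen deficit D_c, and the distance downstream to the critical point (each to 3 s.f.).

At the critical point dD/dt = 0, so k_d L₀ e^(−k_d t) = k_a D. Substituting D(t) from the Streeter–Phelps equation and solving for t gives
t_c = ln[(k_a/k_d)(1 − D₀(k_a−k_d)/(k_d L₀))] / (k_a−k_d).
Here k_a−k_d = 0.4390 d⁻¹ and 1 − D₀(k_a−k_d)/(k_d L₀) = 1 − 0.378×0.4390/(0.225×7.15) = 0.8969, so
t_c = ln(2.951 × 0.8969) / 0.4390 = 0.9733 / 0.4390 = 2.217 d.
L(t_c) = L₀ e^(−k_d t_c) = 7.15 × 0.6072 = 4.342 mg/L, and at the critical point k_a D_c = k_d L, so D_c = (0.225/0.664) × 4.342 = 1.471 mg/L.
x_c = v t_c = 0.651 m/s × 2.217 d × 86400 s/d = 124700 m ≈ 125 km.

t_c ≈ 2.22 d; D_c ≈ 1.47 mg/L; x_c ≈ 125 km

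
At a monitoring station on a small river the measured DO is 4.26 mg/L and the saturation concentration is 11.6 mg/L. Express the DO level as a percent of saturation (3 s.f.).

36.7 % saturation

% saturation = C/C_s × 100 = 4.26/11.6 × 100 = 36.7 %.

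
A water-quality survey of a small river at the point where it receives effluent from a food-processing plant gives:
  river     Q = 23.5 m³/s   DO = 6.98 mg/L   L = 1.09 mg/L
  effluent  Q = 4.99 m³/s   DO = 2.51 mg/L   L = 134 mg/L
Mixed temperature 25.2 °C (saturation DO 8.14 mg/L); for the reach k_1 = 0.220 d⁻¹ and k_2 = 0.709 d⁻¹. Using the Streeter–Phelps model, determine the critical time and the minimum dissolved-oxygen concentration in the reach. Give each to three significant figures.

t_c ≈ 1.99 d; minimum DO ≈ 3.26 mg/L

Mixed DO = (23.5×6.98 + 4.99×2.51)/(23.5+4.99) = 176.6/28.49 = 6.197 mg/L.
Mixed L₀ = (23.5×1.09 + 4.99×134)/(28.49) = 694.3/28.49 = 24.37 mg/L.
Initial deficit D₀ = C_s − DO₀ = 8.14 − 6.197 = 1.943 mg/L.
t_c = (1/0.4890) ln[(0.709/0.220)(1 − 1.943×0.4890/(0.220×24.37))] = 2.045 × ln(2.652) = 1.994 d.
D_c = (0.220/0.709) × 24.37 × e^(−0.220×1.994) = 0.3103 × 24.37 × 0.6449 = 4.876 mg/L.
Minimum DO = 8.14 − 4.876 = 3.264 mg/L.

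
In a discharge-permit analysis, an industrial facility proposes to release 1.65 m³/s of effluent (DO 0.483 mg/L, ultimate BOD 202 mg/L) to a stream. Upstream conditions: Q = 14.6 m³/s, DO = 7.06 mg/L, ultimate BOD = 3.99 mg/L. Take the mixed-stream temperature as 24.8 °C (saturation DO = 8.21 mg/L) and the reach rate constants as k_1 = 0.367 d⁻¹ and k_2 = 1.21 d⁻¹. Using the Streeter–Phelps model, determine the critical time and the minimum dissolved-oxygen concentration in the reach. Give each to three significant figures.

t_c ≈ 1.19 d; minimum DO ≈ 3.49 mg/L

Mixed DO = (14.6×7.06 + 1.65×0.483)/(14.6+1.65) = 103.9/16.25 = 6.392 mg/L.
Mixed L₀ = (14.6×3.99 + 1.65×202)/(16.25) = 391.6/16.25 = 24.10 mg/L.
Initial deficit D₀ = C_s − DO₀ = 8.21 − 6.392 = 1.818 mg/L.
t_c = (1/0.8430) ln[(1.21/0.367)(1 − 1.818×0.8430/(0.367×24.10))] = 1.186 × ln(2.726) = 1.189 d.
D_c = (0.367/1.21) × 24.10 × e^(−0.367×1.189) = 0.3033 × 24.10 × 0.6463 = 4.723 mg/L.
Minimum DO = 8.21 − 4.723 = 3.487 mg/L.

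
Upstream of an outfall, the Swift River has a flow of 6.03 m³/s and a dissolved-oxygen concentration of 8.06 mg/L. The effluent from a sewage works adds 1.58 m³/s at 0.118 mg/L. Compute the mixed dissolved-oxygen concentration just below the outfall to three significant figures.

6.41 mg/L

Flow-weighted mixing: C = (Q_r C_r + Q_w C_w)/(Q_r + Q_w)
= (6.03×8.06 + 1.58×0.118)/(6.03 + 1.58) = 48.79/7.610 = 6.411 mg/L.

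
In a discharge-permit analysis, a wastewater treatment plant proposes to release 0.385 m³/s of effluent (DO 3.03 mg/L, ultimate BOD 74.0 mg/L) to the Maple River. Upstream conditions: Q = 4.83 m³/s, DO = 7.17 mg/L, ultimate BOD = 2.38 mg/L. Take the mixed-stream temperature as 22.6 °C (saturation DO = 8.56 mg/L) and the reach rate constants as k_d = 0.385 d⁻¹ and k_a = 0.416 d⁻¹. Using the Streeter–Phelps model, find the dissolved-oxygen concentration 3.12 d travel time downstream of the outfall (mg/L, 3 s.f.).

DO ≈ 5.46 mg/L

Mixed DO = (4.83×7.17 + 0.385×3.03)/(4.83+0.385) = 35.80/5.215 = 6.864 mg/L.
Mixed L₀ = (4.83×2.38 + 0.385×74.0)/(5.215) = 39.99/5.215 = 7.667 mg/L.
Initial deficit D₀ = C_s − DO₀ = 8.56 − 6.864 = 1.696 mg/L.
D(3.12) = [0.385×7.667/(0.416−0.385)](e^(−0.385×3.12) − e^(−0.416×3.12)) + 1.696 e^(−0.416×3.12)
= 95.22 × (0.3008 − 0.2731) + 1.696 × 0.2731 = 3.104 mg/L.
DO = 8.56 − 3.104 = 5.456 mg/L.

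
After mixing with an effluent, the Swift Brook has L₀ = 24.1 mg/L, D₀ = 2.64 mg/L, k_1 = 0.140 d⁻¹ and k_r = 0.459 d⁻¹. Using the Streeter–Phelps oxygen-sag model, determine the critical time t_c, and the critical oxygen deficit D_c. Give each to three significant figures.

t_c ≈ 2.82 d; D_c ≈ 4.95 mg/L

At the critical point dD/dt = 0, so k_1 L₀ e^(−k_1 t) = k_r D. Substituting D(t) from the Streeter–Phelps equation and solving for t gives
t_c = ln[(k_r/k_1)(1 − D₀(k_r−k_1)/(k_1 L₀))] / (k_r−k_1).
Here k_r−k_1 = 0.3190 d⁻¹ and 1 − D₀(k_r−k_1)/(k_1 L₀) = 1 − 2.64×0.3190/(0.140×24.1) = 0.7504, so
t_c = ln(3.279 × 0.7504) / 0.3190 = 0.9003 / 0.3190 = 2.822 d.
D_c = (k_1/k_r) L₀ e^(−k_1 t_c) = (0.140/0.459) × 24.1 × e^(−0.140×2.822) = 0.3050 × 24.1 × 0.6736 = 4.952 mg/L.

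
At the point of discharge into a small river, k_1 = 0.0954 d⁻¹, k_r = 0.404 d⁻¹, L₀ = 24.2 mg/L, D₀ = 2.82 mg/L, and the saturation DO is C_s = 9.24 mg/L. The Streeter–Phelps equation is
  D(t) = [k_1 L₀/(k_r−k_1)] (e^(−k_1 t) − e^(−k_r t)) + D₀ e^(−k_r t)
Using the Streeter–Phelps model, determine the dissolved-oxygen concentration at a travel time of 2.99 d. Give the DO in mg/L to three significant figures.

k_1 L₀/(k_r−k_1) = 0.0954×24.2/(0.404−0.0954) = 2.309/0.3086 = 7.481 mg/L.
e^(−k_1 t) = e^(−0.0954×2.990) = 0.7518; e^(−k_r t) = e^(−0.404×2.990) = 0.2988.
D = 7.481 × (0.7518 − 0.2988) + 2.82 × 0.2988 = 3.389 + 0.8426 = 4.232 mg/L.
DO = C_s − D = 9.24 − 4.232 = 5.008 mg/L.

DO ≈ 5.01 mg/L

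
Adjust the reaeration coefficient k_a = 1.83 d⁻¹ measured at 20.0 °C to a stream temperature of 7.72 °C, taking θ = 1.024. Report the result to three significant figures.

k_a ≈ 1.37 d⁻¹

k_a(T₂) = k_a(T₁) · θ^(T₂−T₁) = 1.83 × 1.024^(7.72−20.0)
= 1.83 × 1.024^-12.3 = 1.83 × 0.7473 = 1.368 d⁻¹.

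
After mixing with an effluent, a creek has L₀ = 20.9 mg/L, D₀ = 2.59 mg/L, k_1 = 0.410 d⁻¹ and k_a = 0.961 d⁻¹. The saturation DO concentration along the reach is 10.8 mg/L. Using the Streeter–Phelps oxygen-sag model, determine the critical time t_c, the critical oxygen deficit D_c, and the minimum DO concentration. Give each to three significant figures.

At the critical point dD/dt = 0, so k_1 L₀ e^(−k_1 t) = k_a D. Substituting D(t) from the Streeter–Phelps equation and solving for t gives
t_c = ln[(k_a/k_1)(1 − D₀(k_a−k_1)/(k_1 L₀))] / (k_a−k_1).
Here k_a−k_1 = 0.5510 d⁻¹ and 1 − D₀(k_a−k_1)/(k_1 L₀) = 1 − 2.59×0.5510/(0.410×20.9) = 0.8335, so
t_c = ln(2.344 × 0.8335) / 0.5510 = 0.6696 / 0.5510 = 1.215 d.
D_c = (k_1/k_a) L₀ e^(−k_1 t_c) = (0.410/0.961) × 20.9 × e^(−0.410×1.215) = 0.4266 × 20.9 × 0.6076 = 5.418 mg/L.
Minimum DO = C_s − D_c = 10.8 − 5.418 = 5.382 mg/L.

t_c ≈ 1.22 d; D_c ≈ 5.42 mg/L; min DO ≈ 5.38 mg/L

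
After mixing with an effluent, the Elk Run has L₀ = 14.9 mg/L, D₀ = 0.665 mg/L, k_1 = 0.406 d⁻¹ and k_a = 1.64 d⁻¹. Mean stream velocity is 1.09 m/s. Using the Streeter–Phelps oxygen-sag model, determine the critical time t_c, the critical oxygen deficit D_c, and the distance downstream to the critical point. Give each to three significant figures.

t_c ≈ 1.01 d; D_c ≈ 2.44 mg/L; x_c ≈ 95.4 km

t_c = [1/(k_a−k_1)] ln[(k_a/k_1)(1 − D₀(k_a−k_1)/(k_1 L₀))]
= [1/(1.64−0.406)] ln[(1.64/0.406)(1 − 0.665×1.234/(0.406×14.9))]
= (1/1.234) ln[4.039 × 0.8643] = 0.8104 × ln(3.491) = 0.8104 × 1.250 = 1.013 d.
L(t_c) = L₀ e^(−k_1 t_c) = 14.9 × 0.6627 = 9.875 mg/L, and at the critical point k_a D_c = k_1 L, so D_c = (0.406/1.64) × 9.875 = 2.445 mg/L.
x_c = v t_c = 1.09 m/s × 1.013 d × 86400 s/d = 95420 m ≈ 95.4 km.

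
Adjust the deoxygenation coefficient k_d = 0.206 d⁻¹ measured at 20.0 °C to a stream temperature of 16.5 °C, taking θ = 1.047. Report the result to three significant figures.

k_d ≈ 0.175 d⁻¹

k_d(T₂) = k_d(T₁) · θ^(T₂−T₁) = 0.206 × 1.047^(16.5−20.0)
= 0.206 × 1.047^-3.50 = 0.206 × 0.8515 = 0.1754 d⁻¹.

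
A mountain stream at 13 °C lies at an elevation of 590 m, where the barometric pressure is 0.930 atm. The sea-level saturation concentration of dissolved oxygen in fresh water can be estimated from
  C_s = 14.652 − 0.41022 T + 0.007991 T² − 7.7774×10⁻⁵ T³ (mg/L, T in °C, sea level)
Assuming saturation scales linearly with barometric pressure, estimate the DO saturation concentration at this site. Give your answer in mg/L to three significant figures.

At sea level: C_s = 14.652 − 0.41022×13 + 0.007991×13² − 7.7774×10⁻⁵×13³ = 10.50 mg/L.
Pressure correction: C_s' = 10.50 × 0.930 = 9.764 mg/L.

C_s ≈ 9.76 mg/L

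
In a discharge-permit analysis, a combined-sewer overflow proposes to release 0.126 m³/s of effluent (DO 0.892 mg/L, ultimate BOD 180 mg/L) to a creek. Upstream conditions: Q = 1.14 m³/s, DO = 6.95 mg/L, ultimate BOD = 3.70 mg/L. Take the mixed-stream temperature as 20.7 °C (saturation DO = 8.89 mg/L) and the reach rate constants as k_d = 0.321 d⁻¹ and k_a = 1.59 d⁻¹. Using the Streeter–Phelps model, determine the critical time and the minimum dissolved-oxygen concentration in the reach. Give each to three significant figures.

Mixed DO = (1.14×6.95 + 0.126×0.892)/(1.14+0.126) = 8.035/1.266 = 6.347 mg/L.
Mixed L₀ = (1.14×3.70 + 0.126×180)/(1.266) = 26.90/1.266 = 21.25 mg/L.
Initial deficit D₀ = C_s − DO₀ = 8.89 − 6.347 = 2.543 mg/L.
t_c = (1/1.269) ln[(1.59/0.321)(1 − 2.543×1.269/(0.321×21.25))] = 0.7880 × ln(2.610) = 0.7559 d.
D_c = (0.321/1.59) × 21.25 × e^(−0.321×0.7559) = 0.2019 × 21.25 × 0.7846 = 3.365 mg/L.
Minimum DO = 8.89 − 3.365 = 5.525 mg/L.

t_c ≈ 0.756 d; minimum DO ≈ 5.52 mg/L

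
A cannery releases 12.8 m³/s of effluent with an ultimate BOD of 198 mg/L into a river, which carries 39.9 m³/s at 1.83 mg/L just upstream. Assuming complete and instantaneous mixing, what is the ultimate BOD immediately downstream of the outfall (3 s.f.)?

Flow-weighted mixing: C = (Q_r C_r + Q_w C_w)/(Q_r + Q_w)
= (39.9×1.83 + 12.8×198)/(39.9 + 12.8) = 2607/52.70 = 49.48 mg/L.

49.5 mg/L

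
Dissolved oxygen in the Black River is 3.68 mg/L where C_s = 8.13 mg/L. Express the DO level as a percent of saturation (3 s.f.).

% saturation = C/C_s × 100 = 3.68/8.13 × 100 = 45.3 %.

45.3 % saturation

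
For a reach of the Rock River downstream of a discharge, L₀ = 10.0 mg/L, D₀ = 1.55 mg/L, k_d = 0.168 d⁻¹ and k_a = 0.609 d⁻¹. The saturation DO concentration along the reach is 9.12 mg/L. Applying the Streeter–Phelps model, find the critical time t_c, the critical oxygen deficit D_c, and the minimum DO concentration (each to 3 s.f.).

t_c ≈ 1.74 d; D_c ≈ 2.06 mg/L; min DO ≈ 7.06 mg/L

t_c = [1/(k_a−k_d)] ln[(k_a/k_d)(1 − D₀(k_a−k_d)/(k_d L₀))]
= [1/(0.609−0.168)] ln[(0.609/0.168)(1 − 1.55×0.4410/(0.168×10.0))]
= (1/0.4410) ln[3.625 × 0.5931] = 2.268 × ln(2.150) = 2.268 × 0.7655 = 1.736 d.
L(t_c) = L₀ e^(−k_d t_c) = 10.0 × 0.7471 = 7.471 mg/L, and at the critical point k_a D_c = k_d L, so D_c = (0.168/0.609) × 7.471 = 2.061 mg/L.
Minimum DO = C_s − D_c = 9.12 − 2.061 = 7.059 mg/L.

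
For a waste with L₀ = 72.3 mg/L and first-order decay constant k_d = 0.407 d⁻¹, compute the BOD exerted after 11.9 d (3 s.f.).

y ≈ 71.7 mg/L

y_t = L₀(1 − e^(−k_d t)) = 72.3 × (1 − e^(−0.407×11.9))
= 72.3 × (1 − 0.007881) = 72.3 × 0.9921 = 71.73 mg/L.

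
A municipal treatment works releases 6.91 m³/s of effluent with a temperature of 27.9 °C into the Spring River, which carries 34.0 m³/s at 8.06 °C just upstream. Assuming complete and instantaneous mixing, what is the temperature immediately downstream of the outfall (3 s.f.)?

11.4 °C

Flow-weighted mixing: C = (Q_r C_r + Q_w C_w)/(Q_r + Q_w)
= (34.0×8.06 + 6.91×27.9)/(34.0 + 6.91) = 466.8/40.91 = 11.41 °C.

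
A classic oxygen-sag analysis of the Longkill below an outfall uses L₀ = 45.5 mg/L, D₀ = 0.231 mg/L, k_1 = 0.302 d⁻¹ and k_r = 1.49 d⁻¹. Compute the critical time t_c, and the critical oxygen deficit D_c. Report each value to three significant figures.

t_c = [1/(k_r−k_1)] ln[(k_r/k_1)(1 − D₀(k_r−k_1)/(k_1 L₀))]
= [1/(1.49−0.302)] ln[(1.49/0.302)(1 − 0.231×1.188/(0.302×45.5))]
= (1/1.188) ln[4.934 × 0.9800] = 0.8418 × ln(4.835) = 0.8418 × 1.576 = 1.327 d.
L(t_c) = L₀ e^(−k_1 t_c) = 45.5 × 0.6699 = 30.48 mg/L, and at the critical point k_r D_c = k_1 L, so D_c = (0.302/1.49) × 30.48 = 6.178 mg/L.

t_c ≈ 1.33 d; D_c ≈ 6.18 mg/L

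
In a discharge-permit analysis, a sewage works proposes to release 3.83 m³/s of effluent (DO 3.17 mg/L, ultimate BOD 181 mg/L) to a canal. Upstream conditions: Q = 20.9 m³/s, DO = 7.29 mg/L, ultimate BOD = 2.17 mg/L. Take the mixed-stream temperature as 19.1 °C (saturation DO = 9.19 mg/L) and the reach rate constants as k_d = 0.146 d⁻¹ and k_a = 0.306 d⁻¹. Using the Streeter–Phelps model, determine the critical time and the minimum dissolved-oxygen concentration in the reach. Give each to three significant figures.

Mixed DO = (20.9×7.29 + 3.83×3.17)/(20.9+3.83) = 164.5/24.73 = 6.652 mg/L.
Mixed L₀ = (20.9×2.17 + 3.83×181)/(24.73) = 738.6/24.73 = 29.87 mg/L.
Initial deficit D₀ = C_s − DO₀ = 9.19 − 6.652 = 2.538 mg/L.
t_c = (1/0.1600) ln[(0.306/0.146)(1 − 2.538×0.1600/(0.146×29.87))] = 6.250 × ln(1.901) = 4.014 d.
D_c = (0.146/0.306) × 29.87 × e^(−0.146×4.014) = 0.4771 × 29.87 × 0.5565 = 7.930 mg/L.
Minimum DO = 9.19 − 7.930 = 1.260 mg/L.

t_c ≈ 4.01 d; minimum DO ≈ 1.26 mg/L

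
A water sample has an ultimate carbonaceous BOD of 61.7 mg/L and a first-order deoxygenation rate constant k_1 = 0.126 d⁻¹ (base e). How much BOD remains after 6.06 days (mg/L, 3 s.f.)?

L ≈ 28.8 mg/L

L_t = L₀ e^(−k_1 t) = 61.7 × e^(−0.126×6.06) = 61.7 × 0.4660 = 28.75 mg/L.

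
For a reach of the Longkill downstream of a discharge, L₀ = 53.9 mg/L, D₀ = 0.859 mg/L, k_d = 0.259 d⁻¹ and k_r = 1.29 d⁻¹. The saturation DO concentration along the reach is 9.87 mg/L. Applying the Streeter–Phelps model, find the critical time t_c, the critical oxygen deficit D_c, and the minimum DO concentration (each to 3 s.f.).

t_c ≈ 1.49 d; D_c ≈ 7.35 mg/L; min DO ≈ 2.52 mg/L

At the critical point dD/dt = 0, so k_d L₀ e^(−k_d t) = k_r D. Substituting D(t) from the Streeter–Phelps equation and solving for t gives
t_c = ln[(k_r/k_d)(1 − D₀(k_r−k_d)/(k_d L₀))] / (k_r−k_d).
Here k_r−k_d = 1.031 d⁻¹ and 1 − D₀(k_r−k_d)/(k_d L₀) = 1 − 0.859×1.031/(0.259×53.9) = 0.9366, so
t_c = ln(4.981 × 0.9366) / 1.031 = 1.540 / 1.031 = 1.494 d.
L(t_c) = L₀ e^(−k_d t_c) = 53.9 × 0.6792 = 36.61 mg/L, and at the critical point k_r D_c = k_d L, so D_c = (0.259/1.29) × 36.61 = 7.350 mg/L.
Minimum DO = C_s − D_c = 9.87 − 7.350 = 2.520 mg/L.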